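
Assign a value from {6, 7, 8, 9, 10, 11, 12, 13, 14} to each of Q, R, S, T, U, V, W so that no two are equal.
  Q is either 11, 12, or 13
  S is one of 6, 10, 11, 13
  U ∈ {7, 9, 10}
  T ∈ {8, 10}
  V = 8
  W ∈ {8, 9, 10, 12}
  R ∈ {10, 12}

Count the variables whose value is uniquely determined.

5

V has just one choice, so V = 8. Eliminate 8 elsewhere: T, W.
T must be 10 (only option left). Strike 10 from R, S, U, W.
R's domain is down to {12}, so R = 12. So Q, W can't be 12.
W must be 9 (only option left). Strike 9 from U.
U's domain is down to {7}, so U = 7.
Determined: R=12, T=10, U=7, V=8, W=9. The other variables each still have more than one consistent value. That makes 5.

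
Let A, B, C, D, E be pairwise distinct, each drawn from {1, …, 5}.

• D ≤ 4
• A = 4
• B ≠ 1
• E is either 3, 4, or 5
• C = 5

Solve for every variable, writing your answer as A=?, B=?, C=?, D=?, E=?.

A=4, B=2, C=5, D=1, E=3

A's domain is down to {4}, so A = 4. Remove 4 from B, D, E.
That leaves C = 5. Strike 5 from B, E.
That leaves E = 3. So B, D can't be 3.
B's domain is down to {2}, so B = 2. Eliminate 2 elsewhere: D.
D's domain is down to {1}, so D = 1.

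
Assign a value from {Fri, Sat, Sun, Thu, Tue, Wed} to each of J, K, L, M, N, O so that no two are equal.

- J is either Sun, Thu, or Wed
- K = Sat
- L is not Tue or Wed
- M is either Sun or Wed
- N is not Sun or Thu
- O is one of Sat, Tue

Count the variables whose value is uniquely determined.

K's domain is down to {Sat}, so K = Sat. Remove Sat from L, N, O.
That leaves O = Tue. So N can't be Tue.
Determined: K=Sat, O=Tue. The other variables each still have more than one consistent value. That makes 2.

2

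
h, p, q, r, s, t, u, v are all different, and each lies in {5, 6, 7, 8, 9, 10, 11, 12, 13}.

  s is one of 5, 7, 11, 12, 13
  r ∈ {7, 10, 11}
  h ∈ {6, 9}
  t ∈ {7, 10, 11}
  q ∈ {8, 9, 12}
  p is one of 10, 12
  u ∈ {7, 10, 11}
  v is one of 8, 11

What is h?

The 3 variables r, t, u are confined to {7, 10, 11}, which locks those values in; drop them from p, s, v.
p has just one choice, so p = 12. Strike 12 from q, s.
v must be 8 (only option left). Eliminate 8 elsewhere: q.
q has just one choice, so q = 9. Eliminate 9 elsewhere: h.
So h = 6.

6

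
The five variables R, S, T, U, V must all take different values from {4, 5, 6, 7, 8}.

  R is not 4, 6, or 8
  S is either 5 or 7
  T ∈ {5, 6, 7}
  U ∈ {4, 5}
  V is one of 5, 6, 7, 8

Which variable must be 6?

The 5 variables together cover exactly {4, 5, 6, 7, 8} — 5 values for 5 variables — and 4 appears only in U's list, so U = 4.
The 4 still-open variables draw from only 4 values {5, 6, 7, 8}, so each is used; only V can be 8, hence V = 8.
The 3 still-open variables together cover exactly {5, 6, 7} — 3 values for 3 variables — and 6 appears only in T's list, so T = 6.

T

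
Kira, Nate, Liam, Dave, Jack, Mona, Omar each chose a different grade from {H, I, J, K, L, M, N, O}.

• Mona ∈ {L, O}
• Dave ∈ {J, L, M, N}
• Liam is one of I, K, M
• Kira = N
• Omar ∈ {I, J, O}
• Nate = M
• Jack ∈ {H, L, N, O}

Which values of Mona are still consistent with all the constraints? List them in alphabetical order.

L, O

Kira has just one choice, so Kira = N. Eliminate N elsewhere: Dave, Jack.
Nate must be M (only option left). Remove M from Liam, Dave.
No further eliminations apply; Mona can still be any of L, O.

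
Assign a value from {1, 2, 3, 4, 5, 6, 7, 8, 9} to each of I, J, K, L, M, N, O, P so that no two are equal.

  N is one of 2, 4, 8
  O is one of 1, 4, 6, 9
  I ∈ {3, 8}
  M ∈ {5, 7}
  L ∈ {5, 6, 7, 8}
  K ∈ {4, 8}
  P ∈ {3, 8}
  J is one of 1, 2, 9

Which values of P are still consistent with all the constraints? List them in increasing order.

The 2 variables I and P are confined to {3, 8}, which locks those values in; drop them from K, L, N.
That leaves K = 4. So N, O can't be 4.
N must be 2 (only option left). Eliminate 2 elsewhere: J.
No further eliminations apply; P can still be any of 3, 8.

3, 8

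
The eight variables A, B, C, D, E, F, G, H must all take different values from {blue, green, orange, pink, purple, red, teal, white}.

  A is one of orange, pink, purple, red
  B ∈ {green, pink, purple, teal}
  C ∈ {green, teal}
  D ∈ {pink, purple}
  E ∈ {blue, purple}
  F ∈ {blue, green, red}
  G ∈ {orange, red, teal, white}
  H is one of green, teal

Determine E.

The 8 variables together cover exactly {blue, green, orange, pink, purple, red, teal, white} — 8 values for 8 variables — and white appears only in G's list, so G = white.
Among the 7 still-open variables, orange fits only A (and all 7 values in {blue, green, orange, pink, purple, red, teal} must be used), so A = orange.
Among the 6 still-open variables, red fits only F (and all 6 values in {blue, green, pink, purple, red, teal} must be used), so F = red.
The 5 still-open variables together cover exactly {blue, green, pink, purple, teal} — 5 values for 5 variables — and blue appears only in E's list, so E = blue.

blue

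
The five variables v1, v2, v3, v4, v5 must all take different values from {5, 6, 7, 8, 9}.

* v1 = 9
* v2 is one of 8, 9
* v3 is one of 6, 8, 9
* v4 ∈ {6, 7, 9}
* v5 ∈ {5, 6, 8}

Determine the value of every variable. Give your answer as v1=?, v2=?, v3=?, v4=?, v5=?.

v1 must be 9 (only option left). So v2, v3, v4 can't be 9.
v2 has just one choice, so v2 = 8. Eliminate 8 elsewhere: v3, v5.
v3 has just one choice, so v3 = 6. Eliminate 6 elsewhere: v4, v5.
v4's domain is down to {7}, so v4 = 7.
v5's domain is down to {5}, so v5 = 5.

v1=9, v2=8, v3=6, v4=7, v5=5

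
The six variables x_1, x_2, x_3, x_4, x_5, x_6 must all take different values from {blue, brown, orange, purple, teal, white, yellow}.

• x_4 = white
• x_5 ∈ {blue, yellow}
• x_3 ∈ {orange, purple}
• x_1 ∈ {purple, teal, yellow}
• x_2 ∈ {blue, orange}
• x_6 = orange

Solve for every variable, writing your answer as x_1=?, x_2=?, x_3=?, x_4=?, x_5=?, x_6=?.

x_4 has just one choice, so x_4 = white.
That leaves x_6 = orange. Eliminate orange elsewhere: x_2, x_3.
That leaves x_2 = blue. So x_5 can't be blue.
x_3's domain is down to {purple}, so x_3 = purple. Eliminate purple elsewhere: x_1.
x_5 must be yellow (only option left). So x_1 can't be yellow.
x_1 must be teal (only option left).

x_1=teal, x_2=blue, x_3=purple, x_4=white, x_5=yellow, x_6=orange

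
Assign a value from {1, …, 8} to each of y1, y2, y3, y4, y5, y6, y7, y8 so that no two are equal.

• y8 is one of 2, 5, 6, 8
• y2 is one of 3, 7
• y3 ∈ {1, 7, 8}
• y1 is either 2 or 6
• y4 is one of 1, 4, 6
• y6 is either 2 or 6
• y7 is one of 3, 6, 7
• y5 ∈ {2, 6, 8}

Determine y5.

8

The 8 variables draw from only 8 values {1, 2, 3, 4, 5, 6, 7, 8}, so each is used; only y4 can be 4, hence y4 = 4.
The 7 still-open variables draw from only 7 values {1, 2, 3, 5, 6, 7, 8}, so each is used; only y3 can be 1, hence y3 = 1.
The 6 still-open variables draw from only 6 values {2, 3, 5, 6, 7, 8}, so each is used; only y8 can be 5, hence y8 = 5.
The 5 still-open variables draw from only 5 values {2, 3, 6, 7, 8}, so each is used; only y5 can be 8, hence y5 = 8.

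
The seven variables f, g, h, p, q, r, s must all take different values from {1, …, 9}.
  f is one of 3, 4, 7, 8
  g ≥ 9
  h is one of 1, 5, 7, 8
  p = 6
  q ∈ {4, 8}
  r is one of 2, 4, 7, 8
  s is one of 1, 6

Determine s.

1

g must be 9 (only option left).
p's domain is down to {6}, so p = 6. Remove 6 from s.
So s = 1.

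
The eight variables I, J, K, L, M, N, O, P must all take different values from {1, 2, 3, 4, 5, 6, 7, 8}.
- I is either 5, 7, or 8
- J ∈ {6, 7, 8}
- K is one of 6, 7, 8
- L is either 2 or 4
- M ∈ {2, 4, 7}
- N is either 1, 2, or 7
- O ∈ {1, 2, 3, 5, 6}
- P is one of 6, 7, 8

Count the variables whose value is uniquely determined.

The 8 variables together cover exactly {1, 2, 3, 4, 5, 6, 7, 8} — 8 values for 8 variables — and 3 appears only in O's list, so O = 3.
The 7 still-open variables together cover exactly {1, 2, 4, 5, 6, 7, 8} — 7 values for 7 variables — and 1 appears only in N's list, so N = 1.
The 6 still-open variables draw from only 6 values {2, 4, 5, 6, 7, 8}, so each is used; only I can be 5, hence I = 5.
The 3 variables J, K, P are confined to {6, 7, 8}, which locks those values in; drop them from M.
Determined: I=5, N=1, O=3. The other variables each still have more than one consistent value. That makes 3.

3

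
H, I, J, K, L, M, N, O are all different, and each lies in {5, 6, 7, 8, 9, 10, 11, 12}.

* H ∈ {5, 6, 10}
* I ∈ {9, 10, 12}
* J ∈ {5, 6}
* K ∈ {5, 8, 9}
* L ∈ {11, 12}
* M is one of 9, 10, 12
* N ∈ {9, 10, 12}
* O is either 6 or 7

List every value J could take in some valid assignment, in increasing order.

5, 6

The 8 variables together cover exactly {5, 6, 7, 8, 9, 10, 11, 12} — 8 values for 8 variables — and 7 appears only in O's list, so O = 7.
Among the 7 still-open variables, 8 fits only K (and all 7 values in {5, 6, 8, 9, 10, 11, 12} must be used), so K = 8.
The 6 still-open variables draw from only 6 values {5, 6, 9, 10, 11, 12}, so each is used; only L can be 11, hence L = 11.
The 3 variables I, M, N are confined to {9, 10, 12}, which locks those values in; drop them from H.
No further eliminations apply; J can still be any of 5, 6.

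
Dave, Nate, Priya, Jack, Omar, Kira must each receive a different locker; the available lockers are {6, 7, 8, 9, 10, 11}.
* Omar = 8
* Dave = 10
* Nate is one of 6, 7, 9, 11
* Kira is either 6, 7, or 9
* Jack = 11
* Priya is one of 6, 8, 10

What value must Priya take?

6

Dave has just one choice, so Dave = 10. Remove 10 from Priya.
Jack's domain is down to {11}, so Jack = 11. Remove 11 from Nate.
Omar has just one choice, so Omar = 8. Eliminate 8 elsewhere: Priya.
So Priya = 6.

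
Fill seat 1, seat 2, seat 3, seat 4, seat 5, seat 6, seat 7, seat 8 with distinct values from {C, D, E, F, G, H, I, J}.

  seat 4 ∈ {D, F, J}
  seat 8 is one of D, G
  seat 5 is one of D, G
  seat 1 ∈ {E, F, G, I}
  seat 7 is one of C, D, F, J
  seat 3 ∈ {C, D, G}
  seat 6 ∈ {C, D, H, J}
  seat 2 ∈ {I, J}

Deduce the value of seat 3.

The 8 variables draw from only 8 values {C, D, E, F, G, H, I, J}, so each is used; only seat 1 can be E, hence seat 1 = E.
Among the 7 still-open variables, H fits only seat 6 (and all 7 values in {C, D, F, G, H, I, J} must be used), so seat 6 = H.
Among the 6 still-open variables, I fits only seat 2 (and all 6 values in {C, D, F, G, I, J} must be used), so seat 2 = I.
seat 5 and seat 8 share exactly the 2 values {D, G}; by pigeonhole those values go to them, so strike D, G from seat 3, seat 4, seat 7.
So seat 3 = C.

C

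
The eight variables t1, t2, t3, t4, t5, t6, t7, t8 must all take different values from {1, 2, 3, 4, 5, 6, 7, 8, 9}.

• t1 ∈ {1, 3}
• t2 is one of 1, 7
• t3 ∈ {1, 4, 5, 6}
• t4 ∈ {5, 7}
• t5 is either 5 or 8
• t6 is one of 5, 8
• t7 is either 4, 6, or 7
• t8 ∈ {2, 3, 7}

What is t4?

7

The 8 variables draw from only 8 values {1, 2, 3, 4, 5, 6, 7, 8}, so each is used; only t8 can be 2, hence t8 = 2.
The 7 still-open variables together cover exactly {1, 3, 4, 5, 6, 7, 8} — 7 values for 7 variables — and 3 appears only in t1's list, so t1 = 3.
t5 and t6 share exactly the 2 values {5, 8}; by pigeonhole those values go to them, so strike 5, 8 from t3, t4.
So t4 = 7.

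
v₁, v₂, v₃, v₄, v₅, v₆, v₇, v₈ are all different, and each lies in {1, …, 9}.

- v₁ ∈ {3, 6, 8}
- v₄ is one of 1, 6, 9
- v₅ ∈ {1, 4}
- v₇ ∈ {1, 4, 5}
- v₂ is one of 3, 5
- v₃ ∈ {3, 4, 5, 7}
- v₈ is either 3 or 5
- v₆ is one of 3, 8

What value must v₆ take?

8

The 8 variables draw from only 8 values {1, 3, 4, 5, 6, 7, 8, 9}, so each is used; only v₃ can be 7, hence v₃ = 7.
Among the 7 still-open variables, 9 fits only v₄ (and all 7 values in {1, 3, 4, 5, 6, 8, 9} must be used), so v₄ = 9.
The 6 still-open variables together cover exactly {1, 3, 4, 5, 6, 8} — 6 values for 6 variables — and 6 appears only in v₁'s list, so v₁ = 6.
Among the 5 still-open variables, 8 fits only v₆ (and all 5 values in {1, 3, 4, 5, 8} must be used), so v₆ = 8.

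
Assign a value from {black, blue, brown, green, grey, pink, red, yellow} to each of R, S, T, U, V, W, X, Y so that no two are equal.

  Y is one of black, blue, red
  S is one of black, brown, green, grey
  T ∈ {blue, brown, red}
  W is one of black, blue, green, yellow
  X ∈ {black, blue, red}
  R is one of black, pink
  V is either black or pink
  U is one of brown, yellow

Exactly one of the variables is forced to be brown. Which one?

The 8 variables together cover exactly {black, blue, brown, green, grey, pink, red, yellow} — 8 values for 8 variables — and grey appears only in S's list, so S = grey.
Among the 7 still-open variables, green fits only W (and all 7 values in {black, blue, brown, green, pink, red, yellow} must be used), so W = green.
The 6 still-open variables draw from only 6 values {black, blue, brown, pink, red, yellow}, so each is used; only U can be yellow, hence U = yellow.
Among the 5 still-open variables, brown fits only T (and all 5 values in {black, blue, brown, pink, red} must be used), so T = brown.

T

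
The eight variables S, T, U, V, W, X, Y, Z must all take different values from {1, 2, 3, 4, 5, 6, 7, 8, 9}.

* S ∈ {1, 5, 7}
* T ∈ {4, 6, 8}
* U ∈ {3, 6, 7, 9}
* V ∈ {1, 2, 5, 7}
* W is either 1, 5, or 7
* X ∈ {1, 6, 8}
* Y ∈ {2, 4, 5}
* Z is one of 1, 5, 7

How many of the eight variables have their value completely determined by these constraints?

2

The 3 variables S, W, Z are confined to {1, 5, 7}, which locks those values in; drop them from U, V, X, Y.
V has just one choice, so V = 2. Strike 2 from Y.
Y has just one choice, so Y = 4. Strike 4 from T.
T and X share exactly the 2 values {6, 8}; by pigeonhole those values go to them, so strike 6, 8 from U.
Determined: V=2, Y=4. The other variables each still have more than one consistent value. That makes 2.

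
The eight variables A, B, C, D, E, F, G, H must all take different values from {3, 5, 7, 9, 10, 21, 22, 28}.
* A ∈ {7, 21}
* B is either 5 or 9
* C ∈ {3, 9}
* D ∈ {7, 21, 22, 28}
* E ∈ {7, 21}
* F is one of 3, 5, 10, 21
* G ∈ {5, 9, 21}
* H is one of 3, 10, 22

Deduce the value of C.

The 8 variables draw from only 8 values {3, 5, 7, 9, 10, 21, 22, 28}, so each is used; only D can be 28, hence D = 28.
Among the 7 still-open variables, 22 fits only H (and all 7 values in {3, 5, 7, 9, 10, 21, 22} must be used), so H = 22.
The 6 still-open variables draw from only 6 values {3, 5, 7, 9, 10, 21}, so each is used; only F can be 10, hence F = 10.
The 5 still-open variables draw from only 5 values {3, 5, 7, 9, 21}, so each is used; only C can be 3, hence C = 3.

3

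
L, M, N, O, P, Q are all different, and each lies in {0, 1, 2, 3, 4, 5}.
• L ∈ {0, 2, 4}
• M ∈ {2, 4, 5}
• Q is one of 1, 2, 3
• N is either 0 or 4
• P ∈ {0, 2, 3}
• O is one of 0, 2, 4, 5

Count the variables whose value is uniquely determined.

The 6 variables draw from only 6 values {0, 1, 2, 3, 4, 5}, so each is used; only Q can be 1, hence Q = 1.
The 5 still-open variables draw from only 5 values {0, 2, 3, 4, 5}, so each is used; only P can be 3, hence P = 3.
Determined: P=3, Q=1. The other variables each still have more than one consistent value. That makes 2.

2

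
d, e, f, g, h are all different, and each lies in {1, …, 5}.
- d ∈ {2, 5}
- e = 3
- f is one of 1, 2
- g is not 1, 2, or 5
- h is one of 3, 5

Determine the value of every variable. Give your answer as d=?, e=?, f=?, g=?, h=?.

d=2, e=3, f=1, g=4, h=5

e's domain is down to {3}, so e = 3. So g, h can't be 3.
g must be 4 (only option left).
h has just one choice, so h = 5. Strike 5 from d.
That leaves d = 2. So f can't be 2.
f has just one choice, so f = 1.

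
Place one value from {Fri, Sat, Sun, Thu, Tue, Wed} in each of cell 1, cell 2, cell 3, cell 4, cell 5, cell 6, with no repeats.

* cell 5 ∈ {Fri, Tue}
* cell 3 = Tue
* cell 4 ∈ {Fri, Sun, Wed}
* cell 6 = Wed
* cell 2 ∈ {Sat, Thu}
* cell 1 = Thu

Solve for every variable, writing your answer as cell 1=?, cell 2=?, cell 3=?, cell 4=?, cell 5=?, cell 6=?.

cell 1 has just one choice, so cell 1 = Thu. So cell 2 can't be Thu.
That leaves cell 2 = Sat.
That leaves cell 3 = Tue. Eliminate Tue elsewhere: cell 5.
That leaves cell 5 = Fri. Remove Fri from cell 4.
cell 6's domain is down to {Wed}, so cell 6 = Wed. Remove Wed from cell 4.
That leaves cell 4 = Sun.

cell 1=Thu, cell 2=Sat, cell 3=Tue, cell 4=Sun, cell 5=Fri, cell 6=Wed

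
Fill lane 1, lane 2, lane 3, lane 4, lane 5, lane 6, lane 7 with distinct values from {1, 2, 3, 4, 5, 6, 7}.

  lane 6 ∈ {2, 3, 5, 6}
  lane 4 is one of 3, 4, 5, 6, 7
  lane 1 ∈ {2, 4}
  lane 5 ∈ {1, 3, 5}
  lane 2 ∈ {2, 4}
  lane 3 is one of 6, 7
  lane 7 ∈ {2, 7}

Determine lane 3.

The 7 variables draw from only 7 values {1, 2, 3, 4, 5, 6, 7}, so each is used; only lane 5 can be 1, hence lane 5 = 1.
The 2 variables lane 1 and lane 2 are confined to {2, 4}, which locks those values in; drop them from lane 4, lane 6, lane 7.
That leaves lane 7 = 7. So lane 3, lane 4 can't be 7.
So lane 3 = 6.

6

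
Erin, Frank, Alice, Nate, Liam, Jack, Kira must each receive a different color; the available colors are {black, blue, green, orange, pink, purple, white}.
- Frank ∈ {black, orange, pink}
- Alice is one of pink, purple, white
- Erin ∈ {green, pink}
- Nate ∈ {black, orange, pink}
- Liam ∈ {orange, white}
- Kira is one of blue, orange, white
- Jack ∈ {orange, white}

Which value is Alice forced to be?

The 7 variables together cover exactly {black, blue, green, orange, pink, purple, white} — 7 values for 7 variables — and blue appears only in Kira's list, so Kira = blue.
Among the 6 still-open variables, green fits only Erin (and all 6 values in {black, green, orange, pink, purple, white} must be used), so Erin = green.
The 5 still-open variables together cover exactly {black, orange, pink, purple, white} — 5 values for 5 variables — and purple appears only in Alice's list, so Alice = purple.

purple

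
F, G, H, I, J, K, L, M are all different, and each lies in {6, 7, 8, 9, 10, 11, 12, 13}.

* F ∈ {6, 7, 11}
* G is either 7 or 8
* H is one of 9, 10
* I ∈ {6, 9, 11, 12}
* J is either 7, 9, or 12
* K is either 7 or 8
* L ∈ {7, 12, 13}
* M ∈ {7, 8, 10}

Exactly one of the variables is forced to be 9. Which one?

The 8 variables together cover exactly {6, 7, 8, 9, 10, 11, 12, 13} — 8 values for 8 variables — and 13 appears only in L's list, so L = 13.
G and K between them cover only {7, 8} — a naked pair. Remove those values from F, J, M.
M must be 10 (only option left). Eliminate 10 elsewhere: H.
So 9 goes to H.

H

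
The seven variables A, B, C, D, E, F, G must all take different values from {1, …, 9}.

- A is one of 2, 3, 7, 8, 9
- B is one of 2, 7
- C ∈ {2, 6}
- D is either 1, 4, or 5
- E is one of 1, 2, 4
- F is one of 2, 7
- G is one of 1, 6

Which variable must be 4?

B and F between them cover only {2, 7} — a naked pair. Remove those values from A, C, E.
C must be 6 (only option left). Eliminate 6 elsewhere: G.
G must be 1 (only option left). Eliminate 1 elsewhere: D, E.
So 4 goes to E.

E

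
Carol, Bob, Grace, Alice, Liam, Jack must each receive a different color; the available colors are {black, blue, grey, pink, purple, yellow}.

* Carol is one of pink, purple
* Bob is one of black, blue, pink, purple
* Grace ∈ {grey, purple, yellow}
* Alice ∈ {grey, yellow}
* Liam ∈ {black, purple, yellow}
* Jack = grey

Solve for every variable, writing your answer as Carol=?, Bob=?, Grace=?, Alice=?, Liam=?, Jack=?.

Jack's domain is down to {grey}, so Jack = grey. Eliminate grey elsewhere: Grace, Alice.
Alice must be yellow (only option left). Eliminate yellow elsewhere: Grace, Liam.
Grace must be purple (only option left). Remove purple from Carol, Bob, Liam.
Liam has just one choice, so Liam = black. Eliminate black elsewhere: Bob.
Carol's domain is down to {pink}, so Carol = pink. Eliminate pink elsewhere: Bob.
Bob's domain is down to {blue}, so Bob = blue.

Carol=pink, Bob=blue, Grace=purple, Alice=yellow, Liam=black, Jack=grey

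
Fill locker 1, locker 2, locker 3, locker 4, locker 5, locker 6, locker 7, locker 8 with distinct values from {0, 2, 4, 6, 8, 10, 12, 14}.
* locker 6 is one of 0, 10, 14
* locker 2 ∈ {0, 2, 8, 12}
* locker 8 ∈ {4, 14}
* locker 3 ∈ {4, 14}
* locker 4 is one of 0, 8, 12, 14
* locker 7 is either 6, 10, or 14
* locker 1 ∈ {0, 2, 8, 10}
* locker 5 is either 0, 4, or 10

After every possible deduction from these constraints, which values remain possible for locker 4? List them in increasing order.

8, 12

The 8 variables together cover exactly {0, 2, 4, 6, 8, 10, 12, 14} — 8 values for 8 variables — and 6 appears only in locker 7's list, so locker 7 = 6.
The 2 variables locker 3 and locker 8 are confined to {4, 14}, which locks those values in; drop them from locker 4, locker 5, locker 6.
The 2 variables locker 5 and locker 6 are confined to {0, 10}, which locks those values in; drop them from locker 1, locker 2, locker 4.
No further eliminations apply; locker 4 can still be any of 8, 12.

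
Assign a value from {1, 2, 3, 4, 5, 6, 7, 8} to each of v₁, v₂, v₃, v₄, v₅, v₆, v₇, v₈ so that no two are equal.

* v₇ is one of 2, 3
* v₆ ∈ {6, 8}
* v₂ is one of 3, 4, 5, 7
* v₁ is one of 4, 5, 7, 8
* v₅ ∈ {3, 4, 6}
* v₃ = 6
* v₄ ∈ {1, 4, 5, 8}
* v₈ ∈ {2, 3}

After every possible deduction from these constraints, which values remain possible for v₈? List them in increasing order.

2, 3

v₃ has just one choice, so v₃ = 6. So v₅, v₆ can't be 6.
v₆ must be 8 (only option left). Strike 8 from v₁, v₄.
The 6 still-open variables together cover exactly {1, 2, 3, 4, 5, 7} — 6 values for 6 variables — and 1 appears only in v₄'s list, so v₄ = 1.
v₇ and v₈ between them cover only {2, 3} — a naked pair. Remove those values from v₂, v₅.
v₅ has just one choice, so v₅ = 4. Strike 4 from v₁, v₂.
No further eliminations apply; v₈ can still be any of 2, 3.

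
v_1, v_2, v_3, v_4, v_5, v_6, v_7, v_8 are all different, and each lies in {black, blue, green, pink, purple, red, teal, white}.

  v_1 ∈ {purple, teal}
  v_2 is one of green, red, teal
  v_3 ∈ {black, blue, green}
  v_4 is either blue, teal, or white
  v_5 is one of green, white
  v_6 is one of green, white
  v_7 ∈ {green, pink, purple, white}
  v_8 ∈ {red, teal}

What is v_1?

The 8 variables together cover exactly {black, blue, green, pink, purple, red, teal, white} — 8 values for 8 variables — and black appears only in v_3's list, so v_3 = black.
The 7 still-open variables draw from only 7 values {blue, green, pink, purple, red, teal, white}, so each is used; only v_4 can be blue, hence v_4 = blue.
The 6 still-open variables draw from only 6 values {green, pink, purple, red, teal, white}, so each is used; only v_7 can be pink, hence v_7 = pink.
The 5 still-open variables together cover exactly {green, purple, red, teal, white} — 5 values for 5 variables — and purple appears only in v_1's list, so v_1 = purple.

purple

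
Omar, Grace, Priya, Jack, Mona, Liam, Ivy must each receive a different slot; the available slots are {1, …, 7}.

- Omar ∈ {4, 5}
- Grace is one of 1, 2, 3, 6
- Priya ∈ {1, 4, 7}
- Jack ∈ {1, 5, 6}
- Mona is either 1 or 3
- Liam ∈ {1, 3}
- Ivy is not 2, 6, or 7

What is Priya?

Among the 7 variables, 2 fits only Grace (and all 7 values in {1, 2, 3, 4, 5, 6, 7} must be used), so Grace = 2.
The 6 still-open variables together cover exactly {1, 3, 4, 5, 6, 7} — 6 values for 6 variables — and 6 appears only in Jack's list, so Jack = 6.
Among the 5 still-open variables, 7 fits only Priya (and all 5 values in {1, 3, 4, 5, 7} must be used), so Priya = 7.

7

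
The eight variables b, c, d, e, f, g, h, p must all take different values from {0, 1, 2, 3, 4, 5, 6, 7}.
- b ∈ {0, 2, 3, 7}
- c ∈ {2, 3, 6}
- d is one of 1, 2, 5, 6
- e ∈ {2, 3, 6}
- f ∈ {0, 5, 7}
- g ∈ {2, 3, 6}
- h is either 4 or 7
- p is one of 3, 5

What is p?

5

Among the 8 variables, 1 fits only d (and all 8 values in {0, 1, 2, 3, 4, 5, 6, 7} must be used), so d = 1.
The 7 still-open variables together cover exactly {0, 2, 3, 4, 5, 6, 7} — 7 values for 7 variables — and 4 appears only in h's list, so h = 4.
c, e, g between them cover only {2, 3, 6} — a naked triple. Remove those values from b, p.
So p = 5.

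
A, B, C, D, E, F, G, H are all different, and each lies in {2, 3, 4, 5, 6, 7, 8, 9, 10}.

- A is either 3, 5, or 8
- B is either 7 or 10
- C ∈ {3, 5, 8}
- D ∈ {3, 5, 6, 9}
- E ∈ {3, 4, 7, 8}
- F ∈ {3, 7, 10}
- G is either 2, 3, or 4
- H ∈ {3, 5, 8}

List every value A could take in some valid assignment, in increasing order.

A, C, H share exactly the 3 values {3, 5, 8}; by pigeonhole those values go to them, so strike 3, 5, 8 from D, E, F, G.
B and F share exactly the 2 values {7, 10}; by pigeonhole those values go to them, so strike 7, 10 from E.
E must be 4 (only option left). Remove 4 from G.
G's domain is down to {2}, so G = 2.
No further eliminations apply; A can still be any of 3, 5, 8.

3, 5, 8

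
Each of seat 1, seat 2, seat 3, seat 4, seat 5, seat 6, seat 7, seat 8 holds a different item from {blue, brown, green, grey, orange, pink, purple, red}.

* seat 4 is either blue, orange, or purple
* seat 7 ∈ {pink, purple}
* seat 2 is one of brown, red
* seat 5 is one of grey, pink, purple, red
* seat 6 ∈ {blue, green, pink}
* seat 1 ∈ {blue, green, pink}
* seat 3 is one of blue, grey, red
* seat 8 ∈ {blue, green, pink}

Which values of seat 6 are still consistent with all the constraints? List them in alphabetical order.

blue, green, pink

Among the 8 variables, brown fits only seat 2 (and all 8 values in {blue, brown, green, grey, orange, pink, purple, red} must be used), so seat 2 = brown.
The 7 still-open variables draw from only 7 values {blue, green, grey, orange, pink, purple, red}, so each is used; only seat 4 can be orange, hence seat 4 = orange.
seat 1, seat 6, seat 8 share exactly the 3 values {blue, green, pink}; by pigeonhole those values go to them, so strike blue, green, pink from seat 3, seat 5, seat 7.
seat 7 has just one choice, so seat 7 = purple. Strike purple from seat 5.
No further eliminations apply; seat 6 can still be any of blue, green, pink.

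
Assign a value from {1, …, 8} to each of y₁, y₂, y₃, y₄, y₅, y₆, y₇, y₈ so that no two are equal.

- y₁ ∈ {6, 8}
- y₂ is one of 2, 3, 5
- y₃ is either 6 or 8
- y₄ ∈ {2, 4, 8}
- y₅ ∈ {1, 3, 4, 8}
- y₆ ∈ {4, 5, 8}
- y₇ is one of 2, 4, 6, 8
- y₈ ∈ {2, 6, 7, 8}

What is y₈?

Among the 8 variables, 1 fits only y₅ (and all 8 values in {1, 2, 3, 4, 5, 6, 7, 8} must be used), so y₅ = 1.
The 7 still-open variables together cover exactly {2, 3, 4, 5, 6, 7, 8} — 7 values for 7 variables — and 3 appears only in y₂'s list, so y₂ = 3.
The 6 still-open variables together cover exactly {2, 4, 5, 6, 7, 8} — 6 values for 6 variables — and 5 appears only in y₆'s list, so y₆ = 5.
Among the 5 still-open variables, 7 fits only y₈ (and all 5 values in {2, 4, 6, 7, 8} must be used), so y₈ = 7.

7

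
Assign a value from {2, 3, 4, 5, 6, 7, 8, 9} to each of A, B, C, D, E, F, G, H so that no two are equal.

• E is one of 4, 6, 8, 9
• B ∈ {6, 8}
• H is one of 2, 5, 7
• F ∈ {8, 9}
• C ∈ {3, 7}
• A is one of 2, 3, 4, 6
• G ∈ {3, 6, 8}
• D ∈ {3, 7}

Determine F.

The 8 variables draw from only 8 values {2, 3, 4, 5, 6, 7, 8, 9}, so each is used; only H can be 5, hence H = 5.
Among the 7 still-open variables, 2 fits only A (and all 7 values in {2, 3, 4, 6, 7, 8, 9} must be used), so A = 2.
The 6 still-open variables draw from only 6 values {3, 4, 6, 7, 8, 9}, so each is used; only E can be 4, hence E = 4.
Among the 5 still-open variables, 9 fits only F (and all 5 values in {3, 6, 7, 8, 9} must be used), so F = 9.

9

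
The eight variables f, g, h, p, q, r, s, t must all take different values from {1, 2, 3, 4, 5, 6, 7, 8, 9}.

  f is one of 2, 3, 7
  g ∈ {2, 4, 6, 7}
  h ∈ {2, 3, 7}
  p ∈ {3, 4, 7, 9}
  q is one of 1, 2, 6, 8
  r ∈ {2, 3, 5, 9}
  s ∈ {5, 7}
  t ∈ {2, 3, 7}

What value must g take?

6

f, h, t between them cover only {2, 3, 7} — a naked triple. Remove those values from g, p, q, r, s.
s has just one choice, so s = 5. Eliminate 5 elsewhere: r.
r's domain is down to {9}, so r = 9. Remove 9 from p.
p must be 4 (only option left). Strike 4 from g.
So g = 6.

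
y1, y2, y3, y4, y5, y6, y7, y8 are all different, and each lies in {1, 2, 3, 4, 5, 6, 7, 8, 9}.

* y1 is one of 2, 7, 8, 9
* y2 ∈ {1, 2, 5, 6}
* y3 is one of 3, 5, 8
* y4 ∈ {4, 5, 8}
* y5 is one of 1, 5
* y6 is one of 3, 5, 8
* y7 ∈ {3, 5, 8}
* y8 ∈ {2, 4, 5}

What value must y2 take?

y3, y6, y7 between them cover only {3, 5, 8} — a naked triple. Remove those values from y1, y2, y4, y5, y8.
y4 must be 4 (only option left). Remove 4 from y8.
y5 must be 1 (only option left). Strike 1 from y2.
That leaves y8 = 2. So y1, y2 can't be 2.
So y2 = 6.

6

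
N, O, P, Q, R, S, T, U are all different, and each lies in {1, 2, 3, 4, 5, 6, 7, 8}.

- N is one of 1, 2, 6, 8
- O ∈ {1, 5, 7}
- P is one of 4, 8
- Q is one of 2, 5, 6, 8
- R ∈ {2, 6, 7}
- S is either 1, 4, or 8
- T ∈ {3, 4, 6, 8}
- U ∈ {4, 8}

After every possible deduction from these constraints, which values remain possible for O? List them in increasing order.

5, 7

Among the 8 variables, 3 fits only T (and all 8 values in {1, 2, 3, 4, 5, 6, 7, 8} must be used), so T = 3.
P and U share exactly the 2 values {4, 8}; by pigeonhole those values go to them, so strike 4, 8 from N, Q, S.
S's domain is down to {1}, so S = 1. Remove 1 from N, O.
No further eliminations apply; O can still be any of 5, 7.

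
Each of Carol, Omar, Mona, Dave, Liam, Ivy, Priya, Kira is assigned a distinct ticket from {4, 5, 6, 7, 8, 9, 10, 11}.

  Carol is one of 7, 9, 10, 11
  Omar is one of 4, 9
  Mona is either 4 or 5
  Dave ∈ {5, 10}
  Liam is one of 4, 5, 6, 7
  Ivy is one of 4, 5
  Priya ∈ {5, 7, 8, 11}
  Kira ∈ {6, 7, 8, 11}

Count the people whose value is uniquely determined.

Mona and Ivy between them cover only {4, 5} — a naked pair. Remove those values from Omar, Dave, Liam, Priya.
That leaves Omar = 9. Remove 9 from Carol.
That leaves Dave = 10. So Carol can't be 10.
Determined: Omar=9, Dave=10. The other people each still have more than one consistent value. That makes 2.

2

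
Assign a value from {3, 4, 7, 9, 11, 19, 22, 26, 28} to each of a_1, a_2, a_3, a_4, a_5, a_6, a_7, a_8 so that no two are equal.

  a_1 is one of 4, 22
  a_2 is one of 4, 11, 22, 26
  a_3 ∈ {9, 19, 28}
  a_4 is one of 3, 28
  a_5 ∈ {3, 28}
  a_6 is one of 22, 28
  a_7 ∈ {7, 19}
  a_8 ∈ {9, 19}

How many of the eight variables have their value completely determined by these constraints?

3

a_4 and a_5 between them cover only {3, 28} — a naked pair. Remove those values from a_3, a_6.
That leaves a_6 = 22. Eliminate 22 elsewhere: a_1, a_2.
a_1 has just one choice, so a_1 = 4. Strike 4 from a_2.
a_3 and a_8 between them cover only {9, 19} — a naked pair. Remove those values from a_7.
That leaves a_7 = 7.
Determined: a_1=4, a_6=22, a_7=7. The other variables each still have more than one consistent value. That makes 3.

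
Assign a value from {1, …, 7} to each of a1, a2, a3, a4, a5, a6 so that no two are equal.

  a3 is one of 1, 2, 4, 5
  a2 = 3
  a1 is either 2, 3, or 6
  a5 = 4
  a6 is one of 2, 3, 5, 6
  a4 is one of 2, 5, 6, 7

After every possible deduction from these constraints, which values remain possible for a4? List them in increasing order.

a2 must be 3 (only option left). Remove 3 from a1, a6.
That leaves a5 = 4. Eliminate 4 elsewhere: a3.
No further eliminations apply; a4 can still be any of 2, 5, 6, 7.

2, 5, 6, 7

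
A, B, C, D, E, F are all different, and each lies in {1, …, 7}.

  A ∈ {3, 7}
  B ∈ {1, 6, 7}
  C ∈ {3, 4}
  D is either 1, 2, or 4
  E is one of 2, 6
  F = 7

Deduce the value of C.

4

F has just one choice, so F = 7. Strike 7 from A, B.
A must be 3 (only option left). Strike 3 from C.
So C = 4.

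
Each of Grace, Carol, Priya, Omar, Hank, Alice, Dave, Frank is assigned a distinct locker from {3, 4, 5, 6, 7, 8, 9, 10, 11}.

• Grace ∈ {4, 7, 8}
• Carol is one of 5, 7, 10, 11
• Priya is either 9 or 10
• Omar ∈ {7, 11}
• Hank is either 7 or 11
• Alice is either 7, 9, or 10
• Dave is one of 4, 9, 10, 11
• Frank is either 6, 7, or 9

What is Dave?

The 8 variables draw from only 8 values {4, 5, 6, 7, 8, 9, 10, 11}, so each is used; only Carol can be 5, hence Carol = 5.
Among the 7 still-open variables, 6 fits only Frank (and all 7 values in {4, 6, 7, 8, 9, 10, 11} must be used), so Frank = 6.
Among the 6 still-open variables, 8 fits only Grace (and all 6 values in {4, 7, 8, 9, 10, 11} must be used), so Grace = 8.
The 5 still-open variables together cover exactly {4, 7, 9, 10, 11} — 5 values for 5 variables — and 4 appears only in Dave's list, so Dave = 4.

4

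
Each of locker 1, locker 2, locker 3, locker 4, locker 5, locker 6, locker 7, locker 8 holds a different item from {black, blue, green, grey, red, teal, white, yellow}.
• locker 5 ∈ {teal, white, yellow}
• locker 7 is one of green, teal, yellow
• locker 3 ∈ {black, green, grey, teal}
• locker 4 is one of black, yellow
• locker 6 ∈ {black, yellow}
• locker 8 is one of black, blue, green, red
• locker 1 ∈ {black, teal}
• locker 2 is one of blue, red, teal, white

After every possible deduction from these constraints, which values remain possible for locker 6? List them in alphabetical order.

The 8 variables draw from only 8 values {black, blue, green, grey, red, teal, white, yellow}, so each is used; only locker 3 can be grey, hence locker 3 = grey.
locker 4 and locker 6 share exactly the 2 values {black, yellow}; by pigeonhole those values go to them, so strike black, yellow from locker 1, locker 5, locker 7, locker 8.
locker 1 has just one choice, so locker 1 = teal. Strike teal from locker 2, locker 5, locker 7.
locker 5 must be white (only option left). Strike white from locker 2.
That leaves locker 7 = green. Remove green from locker 8.
No further eliminations apply; locker 6 can still be any of black, yellow.

black, yellow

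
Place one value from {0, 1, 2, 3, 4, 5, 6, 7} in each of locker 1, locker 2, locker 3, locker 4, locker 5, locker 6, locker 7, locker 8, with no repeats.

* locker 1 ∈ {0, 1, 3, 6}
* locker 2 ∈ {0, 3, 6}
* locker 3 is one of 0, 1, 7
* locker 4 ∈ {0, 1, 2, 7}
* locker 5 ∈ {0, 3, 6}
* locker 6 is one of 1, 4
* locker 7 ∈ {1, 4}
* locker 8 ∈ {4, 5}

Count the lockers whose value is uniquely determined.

3

The 8 variables together cover exactly {0, 1, 2, 3, 4, 5, 6, 7} — 8 values for 8 variables — and 2 appears only in locker 4's list, so locker 4 = 2.
The 7 still-open variables together cover exactly {0, 1, 3, 4, 5, 6, 7} — 7 values for 7 variables — and 5 appears only in locker 8's list, so locker 8 = 5.
Among the 6 still-open variables, 7 fits only locker 3 (and all 6 values in {0, 1, 3, 4, 6, 7} must be used), so locker 3 = 7.
The 2 variables locker 6 and locker 7 are confined to {1, 4}, which locks those values in; drop them from locker 1.
Determined: locker 3=7, locker 4=2, locker 8=5. The other lockers each still have more than one consistent value. That makes 3.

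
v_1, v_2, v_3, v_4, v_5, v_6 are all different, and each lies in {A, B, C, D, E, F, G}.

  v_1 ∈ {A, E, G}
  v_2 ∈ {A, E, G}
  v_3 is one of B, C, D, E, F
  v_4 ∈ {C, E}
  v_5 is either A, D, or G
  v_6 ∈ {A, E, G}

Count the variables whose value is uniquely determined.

2

The 3 variables v_1, v_2, v_6 are confined to {A, E, G}, which locks those values in; drop them from v_3, v_4, v_5.
v_4 must be C (only option left). Strike C from v_3.
v_5 has just one choice, so v_5 = D. So v_3 can't be D.
Determined: v_4=C, v_5=D. The other variables each still have more than one consistent value. That makes 2.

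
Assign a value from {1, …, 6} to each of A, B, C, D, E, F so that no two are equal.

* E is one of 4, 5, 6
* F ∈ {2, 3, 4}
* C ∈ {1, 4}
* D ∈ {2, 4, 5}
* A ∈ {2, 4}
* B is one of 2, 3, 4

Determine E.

The 6 variables together cover exactly {1, 2, 3, 4, 5, 6} — 6 values for 6 variables — and 1 appears only in C's list, so C = 1.
The 5 still-open variables together cover exactly {2, 3, 4, 5, 6} — 5 values for 5 variables — and 6 appears only in E's list, so E = 6.

6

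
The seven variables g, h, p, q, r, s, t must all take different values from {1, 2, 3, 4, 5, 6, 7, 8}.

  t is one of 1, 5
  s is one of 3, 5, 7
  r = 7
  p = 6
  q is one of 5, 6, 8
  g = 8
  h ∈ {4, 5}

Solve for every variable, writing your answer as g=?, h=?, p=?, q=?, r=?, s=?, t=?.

g=8, h=4, p=6, q=5, r=7, s=3, t=1

g must be 8 (only option left). Eliminate 8 elsewhere: q.
That leaves p = 6. Strike 6 from q.
That leaves q = 5. Remove 5 from h, s, t.
r has just one choice, so r = 7. Eliminate 7 elsewhere: s.
s must be 3 (only option left).
t has just one choice, so t = 1.
That leaves h = 4.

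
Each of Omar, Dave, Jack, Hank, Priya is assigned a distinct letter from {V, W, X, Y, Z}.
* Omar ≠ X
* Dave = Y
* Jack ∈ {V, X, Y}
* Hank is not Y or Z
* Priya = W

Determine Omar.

Dave's domain is down to {Y}, so Dave = Y. Eliminate Y elsewhere: Omar, Jack.
That leaves Priya = W. Eliminate W elsewhere: Omar, Hank.
Among the 3 still-open variables, Z fits only Omar (and all 3 values in {V, X, Z} must be used), so Omar = Z.

Z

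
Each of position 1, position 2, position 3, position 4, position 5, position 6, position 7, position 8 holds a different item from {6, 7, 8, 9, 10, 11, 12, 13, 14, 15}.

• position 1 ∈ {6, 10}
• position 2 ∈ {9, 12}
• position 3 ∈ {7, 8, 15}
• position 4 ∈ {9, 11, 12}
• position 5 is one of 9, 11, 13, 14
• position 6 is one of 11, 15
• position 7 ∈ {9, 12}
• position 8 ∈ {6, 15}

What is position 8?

6

position 2 and position 7 between them cover only {9, 12} — a naked pair. Remove those values from position 4, position 5.
That leaves position 4 = 11. Remove 11 from position 5, position 6.
position 6 has just one choice, so position 6 = 15. Eliminate 15 elsewhere: position 3, position 8.
So position 8 = 6.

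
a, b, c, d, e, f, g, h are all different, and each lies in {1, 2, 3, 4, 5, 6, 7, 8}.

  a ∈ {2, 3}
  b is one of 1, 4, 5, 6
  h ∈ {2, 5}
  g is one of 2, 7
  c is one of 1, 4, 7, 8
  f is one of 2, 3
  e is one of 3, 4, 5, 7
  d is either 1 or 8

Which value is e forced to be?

4

Among the 8 variables, 6 fits only b (and all 8 values in {1, 2, 3, 4, 5, 6, 7, 8} must be used), so b = 6.
a and f share exactly the 2 values {2, 3}; by pigeonhole those values go to them, so strike 2, 3 from e, g, h.
g has just one choice, so g = 7. Strike 7 from c, e.
h has just one choice, so h = 5. Strike 5 from e.
So e = 4.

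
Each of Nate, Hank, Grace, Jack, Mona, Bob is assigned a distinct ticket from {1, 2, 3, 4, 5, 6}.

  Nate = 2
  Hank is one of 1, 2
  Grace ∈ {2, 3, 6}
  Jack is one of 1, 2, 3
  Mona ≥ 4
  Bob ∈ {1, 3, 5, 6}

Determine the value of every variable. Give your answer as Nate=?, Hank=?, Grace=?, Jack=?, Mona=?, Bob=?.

Nate=2, Hank=1, Grace=6, Jack=3, Mona=4, Bob=5

Nate must be 2 (only option left). Eliminate 2 elsewhere: Hank, Grace, Jack.
Hank's domain is down to {1}, so Hank = 1. Strike 1 from Jack, Bob.
That leaves Jack = 3. Remove 3 from Grace, Bob.
Grace has just one choice, so Grace = 6. Strike 6 from Mona, Bob.
That leaves Bob = 5. So Mona can't be 5.
Mona must be 4 (only option left).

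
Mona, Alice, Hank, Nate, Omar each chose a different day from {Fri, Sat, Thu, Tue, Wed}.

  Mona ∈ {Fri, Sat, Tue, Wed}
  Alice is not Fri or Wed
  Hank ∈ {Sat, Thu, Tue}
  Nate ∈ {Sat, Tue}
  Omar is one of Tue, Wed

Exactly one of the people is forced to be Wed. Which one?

The 5 variables draw from only 5 values {Fri, Sat, Thu, Tue, Wed}, so each is used; only Mona can be Fri, hence Mona = Fri.
The 4 still-open variables together cover exactly {Sat, Thu, Tue, Wed} — 4 values for 4 variables — and Wed appears only in Omar's list, so Omar = Wed.

Omar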